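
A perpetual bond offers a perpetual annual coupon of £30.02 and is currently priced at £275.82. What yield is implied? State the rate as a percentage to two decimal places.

P = C/r ⇒ r = C/P = £30.02/£275.82 = 0.108839

10.88%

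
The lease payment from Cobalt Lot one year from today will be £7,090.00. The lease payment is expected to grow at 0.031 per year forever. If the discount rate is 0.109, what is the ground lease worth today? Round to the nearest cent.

Growing perpetuity: P = D₁ / (r − g) = £7,090.0000 / (0.109 − 0.031) = £90,897.44

£90897.44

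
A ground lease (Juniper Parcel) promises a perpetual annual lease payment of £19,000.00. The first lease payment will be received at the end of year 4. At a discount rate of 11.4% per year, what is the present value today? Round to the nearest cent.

Value at end of year 3: C / r = £19,000.00 / 0.114 = £166,666.6667
Discount to today: PV = £166,666.6667 / (1 + 0.114)^3 = £166,666.6667 / 1.382470 = £120,557.21

£120557.21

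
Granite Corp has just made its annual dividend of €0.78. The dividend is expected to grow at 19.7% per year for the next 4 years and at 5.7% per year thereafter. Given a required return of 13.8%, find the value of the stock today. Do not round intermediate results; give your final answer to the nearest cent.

€16.01

D_1 = 0.93366
D_2 = 1.11759
D_3 = 1.33776
D_4 = 1.60129
Terminal value at year 4: TV = D_4×(1+g_2)/(r−g_2) = 1.69257/0.081 = 20.89590
P_0 = D_1/(1+r)^1 + D_2/(1+r)^2 + D_3/(1+r)^3 + D_4/(1+r)^4 + TV/(1+r)^4
    = 0.82044 + 0.86298 + 0.90772 + 0.95478 + 12.45926 = 16.00517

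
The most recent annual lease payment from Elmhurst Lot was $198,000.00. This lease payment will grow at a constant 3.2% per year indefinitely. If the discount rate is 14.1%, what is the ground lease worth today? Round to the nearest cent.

D₁ = D₀ × (1 + g) = $198,000.00 × 1.032 = $204,336.0000
Growing perpetuity: P = D₁ / (r − g) = $204,336.0000 / (0.141 − 0.032) = $1,874,642.20

$1874642.20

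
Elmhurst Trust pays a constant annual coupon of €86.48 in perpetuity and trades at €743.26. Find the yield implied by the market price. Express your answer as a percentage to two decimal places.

11.64%

P = C/r ⇒ r = C/P = €86.48/€743.26 = 0.116352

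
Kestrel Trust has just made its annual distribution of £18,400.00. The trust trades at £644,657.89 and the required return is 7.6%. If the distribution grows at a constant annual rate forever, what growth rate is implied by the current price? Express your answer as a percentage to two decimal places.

4.61%

P = D₀(1+g)/(r−g) ⇒ P(r−g) = D₀(1+g) ⇒ g(P+D₀) = P·r − D₀
g = (P·r − D₀)/(P + D₀) = (£644,657.89×0.076 − £18,400.00) / (£644,657.89 + £18,400.00) = 0.046141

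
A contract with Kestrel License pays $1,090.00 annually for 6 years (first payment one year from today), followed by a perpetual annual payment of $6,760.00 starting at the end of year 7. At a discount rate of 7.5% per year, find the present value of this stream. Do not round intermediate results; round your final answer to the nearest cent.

$63519.22

PV of 6-year annuity: $1,090.00 × [1 − (1+0.075)^−6] / 0.075 = 5116.29260
Perpetuity value at year 6: $6,760.00 / 0.075 = 90133.33333
PV of perpetuity: 90133.33333 / (1+0.075)^6 = 58402.93153
Total PV = 5116.29260 + 58402.93153 = 63519.22413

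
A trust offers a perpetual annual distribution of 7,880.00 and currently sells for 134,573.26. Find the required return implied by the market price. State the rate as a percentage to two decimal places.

P = C/r ⇒ r = C/P = 7,880.00/134,573.26 = 0.058555

5.86%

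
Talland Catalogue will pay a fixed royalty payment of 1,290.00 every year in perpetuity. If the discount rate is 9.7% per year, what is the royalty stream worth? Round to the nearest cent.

Level perpetuity: PV = C / r = 1,290.00 / 0.097 = 13,298.97

13298.97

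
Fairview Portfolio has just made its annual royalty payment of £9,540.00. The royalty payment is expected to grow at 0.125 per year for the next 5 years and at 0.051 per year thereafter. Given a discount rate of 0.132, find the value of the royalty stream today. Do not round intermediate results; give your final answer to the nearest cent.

£166826.60

D_1 = 10732.50000
D_2 = 12074.06250
D_3 = 13583.32031
D_4 = 15281.23535
D_5 = 17191.38977
Terminal value at year 5: TV = D_5×(1+g_2)/(r−g_2) = 18068.15065/0.081 = 223063.58826
P_0 = D_1/(1+r)^1 + D_2/(1+r)^2 + D_3/(1+r)^3 + D_4/(1+r)^4 + D_5/(1+r)^5 + TV/(1+r)^5
    = 9481.00707 + 9422.37893 + 9364.11334 + 9306.20804 + 9248.66082 + 120004.22867 = 166826.59686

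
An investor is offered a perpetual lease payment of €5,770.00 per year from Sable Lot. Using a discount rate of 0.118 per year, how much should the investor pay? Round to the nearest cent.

Level perpetuity: PV = C / r = €5,770.00 / 0.118 = €48,898.31

€48898.31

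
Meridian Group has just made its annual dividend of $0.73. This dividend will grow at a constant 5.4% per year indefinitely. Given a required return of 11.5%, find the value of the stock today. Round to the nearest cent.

$12.61

D₁ = D₀ × (1 + g) = $0.73 × 1.054 = $0.7694
Growing perpetuity: P = D₁ / (r − g) = $0.7694 / (0.115 − 0.054) = $12.61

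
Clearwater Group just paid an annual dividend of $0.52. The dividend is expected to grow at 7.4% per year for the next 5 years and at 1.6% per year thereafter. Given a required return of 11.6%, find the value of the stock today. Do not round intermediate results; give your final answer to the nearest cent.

D_1 = 0.55848
D_2 = 0.59981
D_3 = 0.64419
D_4 = 0.69186
D_5 = 0.74306
Terminal value at year 5: TV = D_5×(1+g_2)/(r−g_2) = 0.75495/0.1 = 7.54950
P_0 = D_1/(1+r)^1 + D_2/(1+r)^2 + D_3/(1+r)^3 + D_4/(1+r)^4 + D_5/(1+r)^5 + TV/(1+r)^5
    = 0.50043 + 0.48160 + 0.46347 + 0.44603 + 0.42924 + 4.36111 = 6.68189

$6.68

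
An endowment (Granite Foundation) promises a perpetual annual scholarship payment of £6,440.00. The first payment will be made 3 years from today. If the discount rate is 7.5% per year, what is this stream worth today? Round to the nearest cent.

Value at end of year 2: C / r = £6,440.00 / 0.075 = £85,866.6667
Discount to today: PV = £85,866.6667 / (1 + 0.075)^2 = £85,866.6667 / 1.155625 = £74,303.23

£74303.23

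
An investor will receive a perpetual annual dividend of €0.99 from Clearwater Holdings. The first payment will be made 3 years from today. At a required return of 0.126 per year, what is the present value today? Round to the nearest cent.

€6.20

Value at end of year 2: C / r = €0.99 / 0.126 = €7.8571
Discount to today: PV = €7.8571 / (1 + 0.126)^2 = €7.8571 / 1.267876 = €6.20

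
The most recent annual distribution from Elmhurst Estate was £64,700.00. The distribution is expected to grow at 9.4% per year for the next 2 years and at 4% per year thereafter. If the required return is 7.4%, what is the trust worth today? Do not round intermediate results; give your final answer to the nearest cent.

D_1 = 70781.80000
D_2 = 77435.28920
Terminal value at year 2: TV = D_2×(1+g_2)/(r−g_2) = 80532.70077/0.034 = 2368608.84612
P_0 = D_1/(1+r)^1 + D_2/(1+r)^2 + TV/(1+r)^2
    = 65904.84171 + 67132.11996 + 2053453.08105 = 2186490.04272

£2186490.04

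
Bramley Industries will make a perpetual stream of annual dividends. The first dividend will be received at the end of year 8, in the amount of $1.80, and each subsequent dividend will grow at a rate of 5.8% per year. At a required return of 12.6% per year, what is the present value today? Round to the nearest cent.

Value at end of year 7: C₁ / (r − g) = $1.80 / (0.126 − 0.058) = $26.4706
Discount to today: PV = $26.4706 / (1 + 0.126)^7 = $26.4706 / 2.294926 = $11.53

$11.53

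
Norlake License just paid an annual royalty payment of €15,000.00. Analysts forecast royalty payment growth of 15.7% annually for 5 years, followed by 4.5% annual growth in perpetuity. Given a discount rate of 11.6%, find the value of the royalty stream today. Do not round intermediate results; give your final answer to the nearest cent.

D_1 = 17355.00000
D_2 = 20079.73500
D_3 = 23232.25339
D_4 = 26879.71718
D_5 = 31099.83277
Terminal value at year 5: TV = D_5×(1+g_2)/(r−g_2) = 32499.32525/0.071 = 457736.97535
P_0 = D_1/(1+r)^1 + D_2/(1+r)^2 + D_3/(1+r)^3 + D_4/(1+r)^4 + D_5/(1+r)^5 + TV/(1+r)^5
    = 15551.07527 + 16122.39613 + 16714.70639 + 17328.77714 + 17965.40784 + 264420.43937 = 348102.80214

€348102.80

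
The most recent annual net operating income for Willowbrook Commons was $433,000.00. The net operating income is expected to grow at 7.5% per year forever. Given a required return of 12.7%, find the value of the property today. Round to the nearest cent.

$8951442.31

D₁ = D₀ × (1 + g) = $433,000.00 × 1.075 = $465,475.0000
Growing perpetuity: P = D₁ / (r − g) = $465,475.0000 / (0.127 − 0.075) = $8,951,442.31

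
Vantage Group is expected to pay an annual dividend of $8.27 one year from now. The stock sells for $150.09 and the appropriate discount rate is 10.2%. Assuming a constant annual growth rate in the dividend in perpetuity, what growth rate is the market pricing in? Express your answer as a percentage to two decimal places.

P = D₁/(r−g) ⇒ g = r − D₁/P = 0.102 − $8.27/$150.09 = 0.046900

4.69%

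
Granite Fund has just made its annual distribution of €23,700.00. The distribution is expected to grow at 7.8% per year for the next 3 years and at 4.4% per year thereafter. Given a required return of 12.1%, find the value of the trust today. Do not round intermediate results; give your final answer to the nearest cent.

D_1 = 25548.60000
D_2 = 27541.39080
D_3 = 29689.61928
Terminal value at year 3: TV = D_3×(1+g_2)/(r−g_2) = 30995.96253/0.077 = 402544.96793
P_0 = D_1/(1+r)^1 + D_2/(1+r)^2 + D_3/(1+r)^3 + TV/(1+r)^3
    = 22790.90098 + 21916.67374 + 21075.98063 + 285757.45167 = 351541.00702

€351541.01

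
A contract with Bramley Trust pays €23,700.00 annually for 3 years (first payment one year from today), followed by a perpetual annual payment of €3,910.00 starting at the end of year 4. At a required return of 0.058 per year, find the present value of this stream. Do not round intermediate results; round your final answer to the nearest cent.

€120509.05

PV of 3-year annuity: €23,700.00 × [1 − (1+0.058)^−3] / 0.058 = 63585.53263
Perpetuity value at year 3: €3,910.00 / 0.058 = 67413.79310
PV of perpetuity: 67413.79310 / (1+0.058)^3 = 56923.52169
Total PV = 63585.53263 + 56923.52169 = 120509.05431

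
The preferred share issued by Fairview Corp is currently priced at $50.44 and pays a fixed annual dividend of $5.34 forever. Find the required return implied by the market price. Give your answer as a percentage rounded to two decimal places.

10.59%

P = C/r ⇒ r = C/P = $5.34/$50.44 = 0.105868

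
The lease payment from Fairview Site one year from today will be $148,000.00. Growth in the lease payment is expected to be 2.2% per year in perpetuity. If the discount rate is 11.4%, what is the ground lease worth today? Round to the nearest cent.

Growing perpetuity: P = D₁ / (r − g) = $148,000.0000 / (0.114 − 0.022) = $1,608,695.65

$1608695.65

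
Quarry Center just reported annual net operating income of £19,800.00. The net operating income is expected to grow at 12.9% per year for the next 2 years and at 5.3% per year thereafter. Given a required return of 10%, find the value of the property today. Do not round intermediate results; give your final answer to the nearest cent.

D_1 = 22354.20000
D_2 = 25237.89180
Terminal value at year 2: TV = D_2×(1+g_2)/(r−g_2) = 26575.50007/0.047 = 565436.17160
P_0 = D_1/(1+r)^1 + D_2/(1+r)^2 + TV/(1+r)^2
    = 20322.00000 + 20857.76182 + 467302.62116 = 508482.38298

£508482.38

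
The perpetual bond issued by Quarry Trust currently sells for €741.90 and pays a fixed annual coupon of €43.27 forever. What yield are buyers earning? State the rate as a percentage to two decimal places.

5.83%

P = C/r ⇒ r = C/P = €43.27/€741.90 = 0.058323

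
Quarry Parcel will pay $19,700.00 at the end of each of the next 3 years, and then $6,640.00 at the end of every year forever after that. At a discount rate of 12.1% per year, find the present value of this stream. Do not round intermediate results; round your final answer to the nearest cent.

PV of 3-year annuity: $19,700.00 × [1 − (1+0.121)^−3] / 0.121 = 47234.88650
Perpetuity value at year 3: $6,640.00 / 0.121 = 54876.03306
PV of perpetuity: 54876.03306 / (1+0.121)^3 = 38955.23883
Total PV = 47234.88650 + 38955.23883 = 86190.12533

$86190.13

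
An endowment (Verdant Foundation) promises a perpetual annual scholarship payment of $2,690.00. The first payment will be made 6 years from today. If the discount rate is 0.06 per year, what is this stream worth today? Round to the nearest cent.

$33502.07

Value at end of year 5: C / r = $2,690.00 / 0.06 = $44,833.3333
Discount to today: PV = $44,833.3333 / (1 + 0.06)^5 = $44,833.3333 / 1.338226 = $33,502.07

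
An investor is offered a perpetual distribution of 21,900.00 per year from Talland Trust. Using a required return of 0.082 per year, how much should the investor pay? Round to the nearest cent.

267073.17

Level perpetuity: PV = C / r = 21,900.00 / 0.082 = 267,073.17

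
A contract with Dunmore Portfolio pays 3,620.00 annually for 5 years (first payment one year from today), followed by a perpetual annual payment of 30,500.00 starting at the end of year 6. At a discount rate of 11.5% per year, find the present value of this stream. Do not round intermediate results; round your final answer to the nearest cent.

167108.67

PV of 5-year annuity: 3,620.00 × [1 − (1+0.115)^−5] / 0.115 = 13212.55781
Perpetuity value at year 5: 30,500.00 / 0.115 = 265217.39130
PV of perpetuity: 265217.39130 / (1+0.115)^5 = 153896.11697
Total PV = 13212.55781 + 153896.11697 = 167108.67478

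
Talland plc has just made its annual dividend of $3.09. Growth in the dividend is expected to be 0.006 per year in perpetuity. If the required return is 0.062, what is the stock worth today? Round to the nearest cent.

$55.51

D₁ = D₀ × (1 + g) = $3.09 × 1.006 = $3.1085
Growing perpetuity: P = D₁ / (r − g) = $3.1085 / (0.062 − 0.006) = $55.51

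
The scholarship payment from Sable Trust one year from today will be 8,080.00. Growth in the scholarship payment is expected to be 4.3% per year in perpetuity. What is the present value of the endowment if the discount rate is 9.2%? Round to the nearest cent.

164897.96

Growing perpetuity: P = D₁ / (r − g) = 8,080.0000 / (0.092 − 0.043) = 164,897.96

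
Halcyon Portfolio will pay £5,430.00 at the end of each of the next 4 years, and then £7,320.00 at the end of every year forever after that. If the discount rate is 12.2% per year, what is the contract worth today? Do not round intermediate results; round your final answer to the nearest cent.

£54283.51

PV of 4-year annuity: £5,430.00 × [1 − (1+0.122)^−4] / 0.122 = 16423.57548
Perpetuity value at year 4: £7,320.00 / 0.122 = 60000.00000
PV of perpetuity: 60000.00000 / (1+0.122)^4 = 37859.93140
Total PV = 16423.57548 + 37859.93140 = 54283.50688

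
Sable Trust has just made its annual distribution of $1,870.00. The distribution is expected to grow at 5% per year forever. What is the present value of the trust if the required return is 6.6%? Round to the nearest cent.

$122718.75

D₁ = D₀ × (1 + g) = $1,870.00 × 1.05 = $1,963.5000
Growing perpetuity: P = D₁ / (r − g) = $1,963.5000 / (0.066 − 0.05) = $122,718.75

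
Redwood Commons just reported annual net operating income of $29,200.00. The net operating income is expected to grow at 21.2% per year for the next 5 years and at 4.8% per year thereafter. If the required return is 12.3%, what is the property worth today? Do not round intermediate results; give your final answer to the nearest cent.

D_1 = 35390.40000
D_2 = 42893.16480
D_3 = 51986.51574
D_4 = 63007.65707
D_5 = 76365.28037
Terminal value at year 5: TV = D_5×(1+g_2)/(r−g_2) = 80030.81383/0.075 = 1067077.51775
P_0 = D_1/(1+r)^1 + D_2/(1+r)^2 + D_3/(1+r)^3 + D_4/(1+r)^4 + D_5/(1+r)^5 + TV/(1+r)^5
    = 31514.15850 + 34011.71871 + 36707.21556 + 39616.33594 + 42756.00993 + 597443.97880 = 782049.41743

$782049.42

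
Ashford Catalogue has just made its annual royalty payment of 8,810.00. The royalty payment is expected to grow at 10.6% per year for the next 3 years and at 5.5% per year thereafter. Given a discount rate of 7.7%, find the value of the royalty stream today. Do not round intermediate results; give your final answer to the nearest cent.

485413.68

D_1 = 9743.86000
D_2 = 10776.70916
D_3 = 11919.04033
Terminal value at year 3: TV = D_3×(1+g_2)/(r−g_2) = 12574.58755/0.022 = 571572.16133
P_0 = D_1/(1+r)^1 + D_2/(1+r)^2 + D_3/(1+r)^3 + TV/(1+r)^3
    = 9047.22377 + 9290.83518 + 9541.00623 + 457534.61693 = 485413.68211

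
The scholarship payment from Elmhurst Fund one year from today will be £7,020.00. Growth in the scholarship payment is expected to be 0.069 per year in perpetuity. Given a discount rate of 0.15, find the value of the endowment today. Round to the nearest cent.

Growing perpetuity: P = D₁ / (r − g) = £7,020.0000 / (0.15 − 0.069) = £86,666.67

£86666.67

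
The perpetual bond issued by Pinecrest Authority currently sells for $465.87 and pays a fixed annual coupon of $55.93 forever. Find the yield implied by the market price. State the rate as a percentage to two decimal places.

P = C/r ⇒ r = C/P = $55.93/$465.87 = 0.120055

12.01%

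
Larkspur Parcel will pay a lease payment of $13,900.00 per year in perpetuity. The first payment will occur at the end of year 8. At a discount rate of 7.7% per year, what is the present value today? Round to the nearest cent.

$107402.44

Value at end of year 7: C / r = $13,900.00 / 0.077 = $180,519.4805
Discount to today: PV = $180,519.4805 / (1 + 0.077)^7 = $180,519.4805 / 1.680776 = $107,402.44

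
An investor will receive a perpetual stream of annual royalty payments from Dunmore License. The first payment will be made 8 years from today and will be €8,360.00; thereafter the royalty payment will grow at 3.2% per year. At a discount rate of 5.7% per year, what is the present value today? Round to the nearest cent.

€226851.34

Value at end of year 7: C₁ / (r − g) = €8,360.00 / (0.057 − 0.032) = €334,400.0000
Discount to today: PV = €334,400.0000 / (1 + 0.057)^7 = €334,400.0000 / 1.474093 = €226,851.34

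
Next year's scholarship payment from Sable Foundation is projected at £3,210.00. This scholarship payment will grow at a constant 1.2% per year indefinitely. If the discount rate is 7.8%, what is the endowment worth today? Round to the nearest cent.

Growing perpetuity: P = D₁ / (r − g) = £3,210.0000 / (0.078 − 0.012) = £48,636.36

£48636.36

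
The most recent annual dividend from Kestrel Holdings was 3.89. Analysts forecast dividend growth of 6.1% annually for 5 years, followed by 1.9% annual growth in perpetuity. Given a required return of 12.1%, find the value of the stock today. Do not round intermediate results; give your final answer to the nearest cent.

D_1 = 4.12729
D_2 = 4.37905
D_3 = 4.64618
D_4 = 4.92959
D_5 = 5.23030
Terminal value at year 5: TV = D_5×(1+g_2)/(r−g_2) = 5.32967/0.102 = 52.25171
P_0 = D_1/(1+r)^1 + D_2/(1+r)^2 + D_3/(1+r)^3 + D_4/(1+r)^4 + D_5/(1+r)^5 + TV/(1+r)^5
    = 3.68179 + 3.48473 + 3.29821 + 3.12168 + 2.95460 + 29.51702 = 46.05804

46.06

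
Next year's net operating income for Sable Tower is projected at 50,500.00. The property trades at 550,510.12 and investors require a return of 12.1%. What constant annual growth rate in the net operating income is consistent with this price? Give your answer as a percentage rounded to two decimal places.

2.93%

P = D₁/(r−g) ⇒ g = r − D₁/P = 0.121 − 50,500.00/550,510.12 = 0.029267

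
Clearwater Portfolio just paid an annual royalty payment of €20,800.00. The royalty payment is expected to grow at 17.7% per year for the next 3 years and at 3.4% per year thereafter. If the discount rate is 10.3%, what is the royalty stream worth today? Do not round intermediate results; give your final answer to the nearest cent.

D_1 = 24481.60000
D_2 = 28814.84320
D_3 = 33915.07045
Terminal value at year 3: TV = D_3×(1+g_2)/(r−g_2) = 35068.18284/0.069 = 508234.53394
P_0 = D_1/(1+r)^1 + D_2/(1+r)^2 + D_3/(1+r)^3 + TV/(1+r)^3
    = 22195.46691 + 23684.55535 + 25273.54637 + 378736.91228 = 449890.48091

€449890.48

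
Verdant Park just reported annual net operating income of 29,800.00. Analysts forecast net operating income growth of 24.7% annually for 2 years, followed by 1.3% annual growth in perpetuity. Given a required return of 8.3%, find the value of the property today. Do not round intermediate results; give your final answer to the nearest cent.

645568.00

D_1 = 37160.60000
D_2 = 46339.26820
Terminal value at year 2: TV = D_2×(1+g_2)/(r−g_2) = 46941.67869/0.07 = 670595.40981
P_0 = D_1/(1+r)^1 + D_2/(1+r)^2 + TV/(1+r)^2
    = 34312.65005 + 39508.65615 + 571746.69539 = 645568.00158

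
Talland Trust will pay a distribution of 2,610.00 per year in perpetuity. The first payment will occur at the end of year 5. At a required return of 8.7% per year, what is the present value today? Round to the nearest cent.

21488.35

Value at end of year 4: C / r = 2,610.00 / 0.087 = 30,000.0000
Discount to today: PV = 30,000.0000 / (1 + 0.087)^4 = 30,000.0000 / 1.396105 = 21,488.35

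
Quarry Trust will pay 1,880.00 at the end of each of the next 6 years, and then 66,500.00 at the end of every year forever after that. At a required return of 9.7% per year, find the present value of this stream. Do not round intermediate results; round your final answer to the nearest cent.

401638.45

PV of 6-year annuity: 1,880.00 × [1 − (1+0.097)^−6] / 0.097 = 8260.37906
Perpetuity value at year 6: 66,500.00 / 0.097 = 685567.01031
PV of perpetuity: 685567.01031 / (1+0.097)^6 = 393378.07030
Total PV = 8260.37906 + 393378.07030 = 401638.44936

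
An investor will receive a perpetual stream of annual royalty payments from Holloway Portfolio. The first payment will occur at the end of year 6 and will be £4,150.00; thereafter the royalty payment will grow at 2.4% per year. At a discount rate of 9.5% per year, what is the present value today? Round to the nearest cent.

Value at end of year 5: C₁ / (r − g) = £4,150.00 / (0.095 − 0.024) = £58,450.7042
Discount to today: PV = £58,450.7042 / (1 + 0.095)^5 = £58,450.7042 / 1.574239 = £37,129.50

£37129.50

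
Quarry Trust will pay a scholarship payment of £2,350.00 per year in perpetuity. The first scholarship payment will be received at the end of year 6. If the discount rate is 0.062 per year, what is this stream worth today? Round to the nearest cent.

Value at end of year 5: C / r = £2,350.00 / 0.062 = £37,903.2258
Discount to today: PV = £37,903.2258 / (1 + 0.062)^5 = £37,903.2258 / 1.350898 = £28,057.80

£28057.80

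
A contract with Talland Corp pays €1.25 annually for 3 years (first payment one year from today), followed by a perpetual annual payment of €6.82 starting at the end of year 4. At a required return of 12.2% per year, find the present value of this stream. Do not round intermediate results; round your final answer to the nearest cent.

€42.57

PV of 3-year annuity: €1.25 × [1 − (1+0.122)^−3] / 0.122 = 2.99200
Perpetuity value at year 3: €6.82 / 0.122 = 55.90164
PV of perpetuity: 55.90164 / (1+0.122)^3 = 39.57728
Total PV = 2.99200 + 39.57728 = 42.56928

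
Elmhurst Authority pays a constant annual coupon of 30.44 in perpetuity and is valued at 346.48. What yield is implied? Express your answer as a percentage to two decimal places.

8.79%

P = C/r ⇒ r = C/P = 30.44/346.48 = 0.087855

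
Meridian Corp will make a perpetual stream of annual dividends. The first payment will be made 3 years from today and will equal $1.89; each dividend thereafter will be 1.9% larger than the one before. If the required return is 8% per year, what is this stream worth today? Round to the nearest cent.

$26.56

Value at end of year 2: C₁ / (r − g) = $1.89 / (0.08 − 0.019) = $30.9836
Discount to today: PV = $30.9836 / (1 + 0.08)^2 = $30.9836 / 1.166400 = $26.56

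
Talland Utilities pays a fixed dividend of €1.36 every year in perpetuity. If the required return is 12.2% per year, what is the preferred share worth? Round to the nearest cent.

€11.15

Level perpetuity: PV = C / r = €1.36 / 0.122 = €11.15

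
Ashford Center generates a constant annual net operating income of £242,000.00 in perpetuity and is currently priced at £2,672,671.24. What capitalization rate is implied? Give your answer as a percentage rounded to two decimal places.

P = C/r ⇒ r = C/P = £242,000.00/£2,672,671.24 = 0.090546

9.05%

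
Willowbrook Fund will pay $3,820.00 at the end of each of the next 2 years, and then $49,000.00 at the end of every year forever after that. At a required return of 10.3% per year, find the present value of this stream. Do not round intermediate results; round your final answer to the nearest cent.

PV of 2-year annuity: $3,820.00 × [1 − (1+0.103)^−2] / 0.103 = 6603.15681
Perpetuity value at year 2: $49,000.00 / 0.103 = 475728.15534
PV of perpetuity: 475728.15534 / (1+0.103)^2 = 391027.97640
Total PV = 6603.15681 + 391027.97640 = 397631.13321

$397631.13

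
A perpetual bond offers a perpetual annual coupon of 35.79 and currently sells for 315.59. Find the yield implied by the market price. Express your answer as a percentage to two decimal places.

11.34%

P = C/r ⇒ r = C/P = 35.79/315.59 = 0.113407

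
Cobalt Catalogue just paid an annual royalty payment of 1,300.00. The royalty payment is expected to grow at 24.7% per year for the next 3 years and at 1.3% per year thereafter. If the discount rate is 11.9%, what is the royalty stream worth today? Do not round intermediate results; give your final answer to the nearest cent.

22055.38

D_1 = 1621.10000
D_2 = 2021.51170
D_3 = 2520.82509
Terminal value at year 3: TV = D_3×(1+g_2)/(r−g_2) = 2553.59582/0.106 = 24090.52657
P_0 = D_1/(1+r)^1 + D_2/(1+r)^2 + D_3/(1+r)^3 + TV/(1+r)^3
    = 1448.70420 + 1614.41835 + 1799.08819 + 17193.17300 = 22055.38375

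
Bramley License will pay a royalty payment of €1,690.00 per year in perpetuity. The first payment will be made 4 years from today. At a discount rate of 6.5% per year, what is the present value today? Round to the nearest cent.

€21524.08

Value at end of year 3: C / r = €1,690.00 / 0.065 = €26,000.0000
Discount to today: PV = €26,000.0000 / (1 + 0.065)^3 = €26,000.0000 / 1.207950 = €21,524.08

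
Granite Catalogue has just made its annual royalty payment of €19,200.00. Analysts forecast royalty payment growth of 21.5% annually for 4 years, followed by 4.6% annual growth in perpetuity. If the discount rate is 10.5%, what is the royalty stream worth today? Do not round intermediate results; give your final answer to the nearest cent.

€595462.57

D_1 = 23328.00000
D_2 = 28343.52000
D_3 = 34437.37680
D_4 = 41841.41281
Terminal value at year 4: TV = D_4×(1+g_2)/(r−g_2) = 43766.11780/0.059 = 741798.60680
P_0 = D_1/(1+r)^1 + D_2/(1+r)^2 + D_3/(1+r)^3 + D_4/(1+r)^4 + TV/(1+r)^4
    = 21111.31222 + 23212.89081 + 25523.67632 + 28064.49478 + 497550.19553 = 595462.56965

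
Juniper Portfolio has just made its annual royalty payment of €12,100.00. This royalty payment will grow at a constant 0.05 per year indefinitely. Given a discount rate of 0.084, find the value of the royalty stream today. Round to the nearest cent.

€373676.47

D₁ = D₀ × (1 + g) = €12,100.00 × 1.05 = €12,705.0000
Growing perpetuity: P = D₁ / (r − g) = €12,705.0000 / (0.084 − 0.05) = €373,676.47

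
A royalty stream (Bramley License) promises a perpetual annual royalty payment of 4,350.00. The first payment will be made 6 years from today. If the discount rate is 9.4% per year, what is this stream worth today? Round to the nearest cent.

29530.77

Value at end of year 5: C / r = 4,350.00 / 0.094 = 46,276.5957
Discount to today: PV = 46,276.5957 / (1 + 0.094)^5 = 46,276.5957 / 1.567064 = 29,530.77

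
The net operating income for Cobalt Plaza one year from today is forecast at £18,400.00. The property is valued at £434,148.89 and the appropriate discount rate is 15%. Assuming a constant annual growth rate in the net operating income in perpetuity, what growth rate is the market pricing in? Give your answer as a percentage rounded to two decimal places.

P = D₁/(r−g) ⇒ g = r − D₁/P = 0.15 − £18,400.00/£434,148.89 = 0.107618

10.76%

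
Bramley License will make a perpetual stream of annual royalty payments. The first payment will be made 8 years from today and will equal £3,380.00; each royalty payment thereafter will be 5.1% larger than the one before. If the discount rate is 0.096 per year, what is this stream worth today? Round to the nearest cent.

£39539.42

Value at end of year 7: C₁ / (r − g) = £3,380.00 / (0.096 − 0.051) = £75,111.1111
Discount to today: PV = £75,111.1111 / (1 + 0.096)^7 = £75,111.1111 / 1.899651 = £39,539.42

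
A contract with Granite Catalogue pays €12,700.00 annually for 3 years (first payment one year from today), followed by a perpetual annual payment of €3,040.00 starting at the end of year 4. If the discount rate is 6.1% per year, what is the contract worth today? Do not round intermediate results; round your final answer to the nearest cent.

€75609.66

PV of 3-year annuity: €12,700.00 × [1 − (1+0.061)^−3] / 0.061 = 33884.54135
Perpetuity value at year 3: €3,040.00 / 0.061 = 49836.06557
PV of perpetuity: 49836.06557 / (1+0.061)^3 = 41725.12024
Total PV = 33884.54135 + 41725.12024 = 75609.66159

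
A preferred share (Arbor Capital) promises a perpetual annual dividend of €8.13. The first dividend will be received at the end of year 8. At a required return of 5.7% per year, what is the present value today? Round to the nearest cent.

Value at end of year 7: C / r = €8.13 / 0.057 = €142.6316
Discount to today: PV = €142.6316 / (1 + 0.057)^7 = €142.6316 / 1.474093 = €96.76

€96.76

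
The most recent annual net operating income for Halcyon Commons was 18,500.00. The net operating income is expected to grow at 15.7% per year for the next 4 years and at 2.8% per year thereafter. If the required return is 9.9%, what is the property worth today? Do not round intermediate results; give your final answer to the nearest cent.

D_1 = 21404.50000
D_2 = 24765.00650
D_3 = 28653.11252
D_4 = 33151.65119
Terminal value at year 4: TV = D_4×(1+g_2)/(r−g_2) = 34079.89742/0.071 = 479998.55520
P_0 = D_1/(1+r)^1 + D_2/(1+r)^2 + D_3/(1+r)^3 + D_4/(1+r)^4 + TV/(1+r)^4
    = 19476.34213 + 20504.21096 + 21586.32582 + 22725.54957 + 329040.35151 = 413332.77999

413332.78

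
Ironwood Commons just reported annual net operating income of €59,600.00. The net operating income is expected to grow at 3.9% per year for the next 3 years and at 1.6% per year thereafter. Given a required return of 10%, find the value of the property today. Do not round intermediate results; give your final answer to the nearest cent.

D_1 = 61924.40000
D_2 = 64339.45160
D_3 = 66848.69021
Terminal value at year 3: TV = D_3×(1+g_2)/(r−g_2) = 67918.26926/0.084 = 808550.82447
P_0 = D_1/(1+r)^1 + D_2/(1+r)^2 + D_3/(1+r)^3 + TV/(1+r)^3
    = 56294.90909 + 53173.10050 + 50224.41038 + 607476.20171 = 767168.62167

€767168.62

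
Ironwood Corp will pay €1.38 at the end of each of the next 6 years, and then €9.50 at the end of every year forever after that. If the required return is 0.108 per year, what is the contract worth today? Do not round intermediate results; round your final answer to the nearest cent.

PV of 6-year annuity: €1.38 × [1 − (1+0.108)^−6] / 0.108 = 5.87193
Perpetuity value at year 6: €9.50 / 0.108 = 87.96296
PV of perpetuity: 87.96296 / (1+0.108)^6 = 47.54023
Total PV = 5.87193 + 47.54023 = 53.41216

€53.41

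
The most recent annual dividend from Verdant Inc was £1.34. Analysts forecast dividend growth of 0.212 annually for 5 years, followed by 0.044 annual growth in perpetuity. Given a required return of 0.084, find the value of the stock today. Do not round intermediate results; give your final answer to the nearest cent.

D_1 = 1.62408
D_2 = 1.96838
D_3 = 2.38568
D_4 = 2.89145
D_5 = 3.50443
Terminal value at year 5: TV = D_5×(1+g_2)/(r−g_2) = 3.65863/0.04 = 91.46573
P_0 = D_1/(1+r)^1 + D_2/(1+r)^2 + D_3/(1+r)^3 + D_4/(1+r)^4 + D_5/(1+r)^5 + TV/(1+r)^5
    = 1.49823 + 1.67514 + 1.87294 + 2.09410 + 2.34138 + 61.10996 = 70.59175

£70.59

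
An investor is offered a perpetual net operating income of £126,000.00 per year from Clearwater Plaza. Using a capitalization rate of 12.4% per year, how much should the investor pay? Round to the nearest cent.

Level perpetuity: PV = C / r = £126,000.00 / 0.124 = £1,016,129.03

£1016129.03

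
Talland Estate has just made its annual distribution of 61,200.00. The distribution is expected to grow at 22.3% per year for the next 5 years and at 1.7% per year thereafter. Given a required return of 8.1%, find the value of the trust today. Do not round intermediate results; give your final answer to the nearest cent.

D_1 = 74847.60000
D_2 = 91538.61480
D_3 = 111951.72590
D_4 = 136916.96078
D_5 = 167449.44303
Terminal value at year 5: TV = D_5×(1+g_2)/(r−g_2) = 170296.08356/0.064 = 2660876.30564
P_0 = D_1/(1+r)^1 + D_2/(1+r)^2 + D_3/(1+r)^3 + D_4/(1+r)^4 + D_5/(1+r)^5 + TV/(1+r)^5
    = 69239.22294 + 78334.47702 + 88624.48233 + 100266.18121 + 113437.13193 + 1802586.92457 = 2252488.42000

2252488.42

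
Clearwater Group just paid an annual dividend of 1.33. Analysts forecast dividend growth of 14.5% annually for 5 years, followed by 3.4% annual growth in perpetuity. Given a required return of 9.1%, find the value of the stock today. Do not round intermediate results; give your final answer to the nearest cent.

D_1 = 1.52285
D_2 = 1.74366
D_3 = 1.99649
D_4 = 2.28599
D_5 = 2.61745
Terminal value at year 5: TV = D_5×(1+g_2)/(r−g_2) = 2.70645/0.057 = 47.48154
P_0 = D_1/(1+r)^1 + D_2/(1+r)^2 + D_3/(1+r)^3 + D_4/(1+r)^4 + D_5/(1+r)^5 + TV/(1+r)^5
    = 1.39583 + 1.46492 + 1.53742 + 1.61352 + 1.69338 + 30.71857 = 38.42365

38.42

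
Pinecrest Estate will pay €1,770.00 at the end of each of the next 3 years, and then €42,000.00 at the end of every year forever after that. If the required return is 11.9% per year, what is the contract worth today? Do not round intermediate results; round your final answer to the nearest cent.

PV of 3-year annuity: €1,770.00 × [1 − (1+0.119)^−3] / 0.119 = 4258.55736
Perpetuity value at year 3: €42,000.00 / 0.119 = 352941.17647
PV of perpetuity: 352941.17647 / (1+0.119)^3 = 251890.66295
Total PV = 4258.55736 + 251890.66295 = 256149.22030

€256149.22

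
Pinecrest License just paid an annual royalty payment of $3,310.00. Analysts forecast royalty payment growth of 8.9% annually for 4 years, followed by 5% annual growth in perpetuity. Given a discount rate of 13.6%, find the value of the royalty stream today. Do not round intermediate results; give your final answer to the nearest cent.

$46054.53

D_1 = 3604.59000
D_2 = 3925.39851
D_3 = 4274.75898
D_4 = 4655.21253
Terminal value at year 4: TV = D_4×(1+g_2)/(r−g_2) = 4887.97315/0.086 = 56836.89712
P_0 = D_1/(1+r)^1 + D_2/(1+r)^2 + D_3/(1+r)^3 + D_4/(1+r)^4 + TV/(1+r)^4
    = 3173.05458 + 3041.77503 + 2915.92694 + 2795.28560 + 34128.48698 = 46054.52913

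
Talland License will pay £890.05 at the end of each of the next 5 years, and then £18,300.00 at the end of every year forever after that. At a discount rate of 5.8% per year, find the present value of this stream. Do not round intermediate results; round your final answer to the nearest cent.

£241779.46

PV of 5-year annuity: £890.05 × [1 − (1+0.058)^−5] / 0.058 = 3769.70153
Perpetuity value at year 5: £18,300.00 / 0.058 = 315517.24138
PV of perpetuity: 315517.24138 / (1+0.058)^5 = 238009.75521
Total PV = 3769.70153 + 238009.75521 = 241779.45674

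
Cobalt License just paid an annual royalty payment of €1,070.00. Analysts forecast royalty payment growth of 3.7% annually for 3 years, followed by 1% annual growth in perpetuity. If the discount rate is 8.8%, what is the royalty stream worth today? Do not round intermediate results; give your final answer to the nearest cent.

D_1 = 1109.59000
D_2 = 1150.64483
D_3 = 1193.21869
Terminal value at year 3: TV = D_3×(1+g_2)/(r−g_2) = 1205.15088/0.078 = 15450.65225
P_0 = D_1/(1+r)^1 + D_2/(1+r)^2 + D_3/(1+r)^3 + TV/(1+r)^3
    = 1019.84375 + 972.03857 + 926.47427 + 11996.65396 = 14915.01055

€14915.01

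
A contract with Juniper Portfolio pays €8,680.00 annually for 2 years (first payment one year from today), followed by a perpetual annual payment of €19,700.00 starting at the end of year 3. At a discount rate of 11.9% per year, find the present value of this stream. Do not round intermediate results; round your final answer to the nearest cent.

PV of 2-year annuity: €8,680.00 × [1 − (1+0.119)^−2] / 0.119 = 14688.94176
Perpetuity value at year 2: €19,700.00 / 0.119 = 165546.21849
PV of perpetuity: 165546.21849 / (1+0.119)^2 = 132208.41289
Total PV = 14688.94176 + 132208.41289 = 146897.35464

€146897.35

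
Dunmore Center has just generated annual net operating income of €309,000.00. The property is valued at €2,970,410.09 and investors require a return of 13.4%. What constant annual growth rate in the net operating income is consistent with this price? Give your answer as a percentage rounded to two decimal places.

P = D₀(1+g)/(r−g) ⇒ P(r−g) = D₀(1+g) ⇒ g(P+D₀) = P·r − D₀
g = (P·r − D₀)/(P + D₀) = (€2,970,410.09×0.134 − €309,000.00) / (€2,970,410.09 + €309,000.00) = 0.027150

2.71%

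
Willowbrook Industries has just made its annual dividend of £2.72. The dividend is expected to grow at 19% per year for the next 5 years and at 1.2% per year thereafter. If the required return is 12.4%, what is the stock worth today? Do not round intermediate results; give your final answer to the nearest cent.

D_1 = 3.23680
D_2 = 3.85179
D_3 = 4.58363
D_4 = 5.45452
D_5 = 6.49088
Terminal value at year 5: TV = D_5×(1+g_2)/(r−g_2) = 6.56877/0.112 = 58.64975
P_0 = D_1/(1+r)^1 + D_2/(1+r)^2 + D_3/(1+r)^3 + D_4/(1+r)^4 + D_5/(1+r)^5 + TV/(1+r)^5
    = 2.87972 + 3.04881 + 3.22783 + 3.41737 + 3.61803 + 32.69148 = 48.88324

£48.88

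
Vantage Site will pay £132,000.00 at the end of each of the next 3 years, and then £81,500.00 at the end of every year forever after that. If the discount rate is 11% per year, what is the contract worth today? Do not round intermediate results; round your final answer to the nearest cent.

PV of 3-year annuity: £132,000.00 × [1 − (1+0.11)^−3] / 0.11 = 322570.34244
Perpetuity value at year 3: £81,500.00 / 0.11 = 740909.09091
PV of perpetuity: 740909.09091 / (1+0.11)^3 = 541746.34160
Total PV = 322570.34244 + 541746.34160 = 864316.68404

£864316.68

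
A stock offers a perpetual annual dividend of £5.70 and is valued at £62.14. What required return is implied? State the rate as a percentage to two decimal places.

9.17%

P = C/r ⇒ r = C/P = £5.70/£62.14 = 0.091728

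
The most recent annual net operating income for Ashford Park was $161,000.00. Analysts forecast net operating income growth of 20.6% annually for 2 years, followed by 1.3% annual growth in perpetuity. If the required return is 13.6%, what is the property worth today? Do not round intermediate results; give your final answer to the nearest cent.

$1846778.13

D_1 = 194166.00000
D_2 = 234164.19600
Terminal value at year 2: TV = D_2×(1+g_2)/(r−g_2) = 237208.33055/0.123 = 1928523.01259
P_0 = D_1/(1+r)^1 + D_2/(1+r)^2 + TV/(1+r)^2
    = 170920.77465 + 181452.86463 + 1494404.48679 = 1846778.12607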